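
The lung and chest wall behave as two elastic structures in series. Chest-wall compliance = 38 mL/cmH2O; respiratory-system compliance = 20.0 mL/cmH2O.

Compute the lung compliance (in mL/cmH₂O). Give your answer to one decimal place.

42.2

1/CL = 1/Crs − 1/Ccw.
1/CL = 1/20.0 − 1/38 = 0.02368.
CL = 42.23 mL/cmH2O.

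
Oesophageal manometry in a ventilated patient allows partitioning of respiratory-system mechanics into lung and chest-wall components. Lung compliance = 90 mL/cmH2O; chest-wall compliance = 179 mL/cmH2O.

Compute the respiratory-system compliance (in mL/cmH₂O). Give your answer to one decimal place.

59.9

Lung and chest wall are elastances in series: 1/Crs = 1/CL + 1/Ccw.
1/Crs = 1/90 + 1/179 = 0.0167.
Crs = 59.88 mL/cmH2O.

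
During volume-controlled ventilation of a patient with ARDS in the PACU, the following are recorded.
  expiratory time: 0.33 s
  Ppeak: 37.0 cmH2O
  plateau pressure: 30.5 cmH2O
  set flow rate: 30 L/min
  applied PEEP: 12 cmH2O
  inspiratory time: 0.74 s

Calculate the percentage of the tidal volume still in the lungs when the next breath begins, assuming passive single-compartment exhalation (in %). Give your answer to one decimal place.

28.1

Flow: 30 L/min ÷ 60 = 0.5 L/s.
Vt = flow × Ti = 0.5 L/s × 0.74 s × 1000 mL/L = 370.0 mL.
R = (PIP − Pplat)/V̇ = (37.0 − 30.5) / 0.5 = 6.5/0.5 = 13.0 cmH2O·s/L.
C = Vt/(Pplat − PEEP) = 370.0 / (30.5 − 12) = 370.0/18.5 = 20.0 mL/cmH2O.
τ = R × C = 13.0 × 0.02 L/cmH2O = 0.26 s.
Fraction remaining at end-expiration = e^(−Te/τ) = e^(−0.33/0.26) = 0.281 → 28.1%.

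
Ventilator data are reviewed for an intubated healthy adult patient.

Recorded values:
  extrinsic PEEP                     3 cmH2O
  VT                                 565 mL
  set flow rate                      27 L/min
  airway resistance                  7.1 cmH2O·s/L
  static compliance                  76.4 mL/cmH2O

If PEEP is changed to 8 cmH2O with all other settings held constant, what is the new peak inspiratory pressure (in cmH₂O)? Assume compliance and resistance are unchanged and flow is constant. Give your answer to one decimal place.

18.6

Flow: 27 L/min ÷ 60 = 0.45 L/s.
PIP = Vt/C + R·V̇ + PEEP (constant-flow equation of motion).
Only the baseline term changes: ΔPIP = ΔPEEP = 8 − 3 = 5.0 cmH2O.
Original PIP = 565/76.4 + 7.1×0.45 + 3 = 13.59 cmH2O; new PIP = 13.59 + (5.0) = 18.59 cmH2O.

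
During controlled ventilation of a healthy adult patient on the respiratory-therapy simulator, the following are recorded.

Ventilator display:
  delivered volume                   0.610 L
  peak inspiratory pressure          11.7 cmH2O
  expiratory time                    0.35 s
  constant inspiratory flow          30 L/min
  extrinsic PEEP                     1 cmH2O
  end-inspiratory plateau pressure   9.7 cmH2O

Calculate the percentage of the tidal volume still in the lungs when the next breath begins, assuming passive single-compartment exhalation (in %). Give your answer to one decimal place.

Flow: 30 L/min ÷ 60 = 0.5 L/s.
R = (PIP − Pplat)/V̇ = (11.7 − 9.7) / 0.5 = 2.0/0.5 = 4.0 cmH2O·s/L.
C = Vt/(Pplat − PEEP) = 610.0 / (9.7 − 1) = 610.0/8.7 = 70.115 mL/cmH2O.
τ = R × C = 4.0 × 0.07012 L/cmH2O = 0.2805 s.
Fraction remaining at end-expiration = e^(−Te/τ) = e^(−0.35/0.2805) = 0.2871 → 28.71%.

28.7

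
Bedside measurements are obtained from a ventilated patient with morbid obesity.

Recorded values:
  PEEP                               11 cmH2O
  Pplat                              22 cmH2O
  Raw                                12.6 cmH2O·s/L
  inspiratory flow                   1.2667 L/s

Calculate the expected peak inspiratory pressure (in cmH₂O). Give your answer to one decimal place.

38.0

PIP = Pplat + Raw × flow = 22 + 12.6 × 1.2667 = 22 + 15.96 = 37.96 cmH2O.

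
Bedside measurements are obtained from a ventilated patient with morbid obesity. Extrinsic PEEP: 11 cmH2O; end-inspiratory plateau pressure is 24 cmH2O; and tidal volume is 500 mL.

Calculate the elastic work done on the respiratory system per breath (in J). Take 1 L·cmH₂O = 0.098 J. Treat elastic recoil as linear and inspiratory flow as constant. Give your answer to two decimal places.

Elastic work ≈ ½ × (Pplat − PEEP) × Vt = 0.5 × (24 − 11) × 0.500 L = 0.5 × 13.0 × 0.500 = 3.25 L·cmH2O.
× 0.098 J/(L·cmH2O) → 0.3185 J.

0.32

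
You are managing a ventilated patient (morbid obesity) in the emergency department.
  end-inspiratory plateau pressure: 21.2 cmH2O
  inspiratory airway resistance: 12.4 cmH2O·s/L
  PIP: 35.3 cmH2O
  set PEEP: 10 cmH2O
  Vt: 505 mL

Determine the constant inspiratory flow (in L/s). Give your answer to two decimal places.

1.14

flow = (PIP − Pplat) / Raw = 14.1 / 12.4 = 1.137 L/s.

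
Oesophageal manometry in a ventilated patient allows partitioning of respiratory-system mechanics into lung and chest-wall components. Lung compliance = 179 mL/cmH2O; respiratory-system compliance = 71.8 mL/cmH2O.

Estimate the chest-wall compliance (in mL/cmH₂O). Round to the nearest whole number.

120

1/Ccw = 1/Crs − 1/CL.
1/Ccw = 1/71.8 − 1/179 = 0.008341.
Ccw = 119.89 mL/cmH2O.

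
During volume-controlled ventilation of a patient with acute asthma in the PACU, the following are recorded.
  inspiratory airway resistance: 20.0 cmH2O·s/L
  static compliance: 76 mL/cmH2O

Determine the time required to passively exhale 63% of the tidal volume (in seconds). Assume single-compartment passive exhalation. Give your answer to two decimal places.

1.51

τ = R × C = 20.0 × 76 mL/cmH2O = 20.0 × 0.076 L/cmH2O = 1.52 s.
Exhaled fraction f = 1 − e^(−t/τ) → t = −τ·ln(1 − f) = −1.52·ln(0.37) = 1.511 s.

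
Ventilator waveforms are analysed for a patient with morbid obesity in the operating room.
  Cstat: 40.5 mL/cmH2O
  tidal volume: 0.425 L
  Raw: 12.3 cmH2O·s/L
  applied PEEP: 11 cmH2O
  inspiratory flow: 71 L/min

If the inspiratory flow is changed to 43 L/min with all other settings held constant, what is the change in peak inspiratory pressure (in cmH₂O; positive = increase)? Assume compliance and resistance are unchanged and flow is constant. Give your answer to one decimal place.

Flow: 71 L/min ÷ 60 = 1.1833 L/s.
New flow: 43 L/min ÷ 60 = 0.7167 L/s.
PIP = Vt/C + R·V̇ + PEEP (constant-flow equation of motion).
Only the resistive term changes: ΔPIP = R × ΔV̇ = 12.3 × (0.7167 − 1.1833) = 12.3 × -0.4666 = -5.739 cmH2O.

-5.7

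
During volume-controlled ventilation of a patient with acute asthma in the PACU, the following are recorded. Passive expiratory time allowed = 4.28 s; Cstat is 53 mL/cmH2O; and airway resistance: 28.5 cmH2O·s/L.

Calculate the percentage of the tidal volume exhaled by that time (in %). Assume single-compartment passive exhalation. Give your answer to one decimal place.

94.1

τ = R × C = 28.5 × 53 mL/cmH2O = 28.5 × 0.053 L/cmH2O = 1.511 s.
Passive exhalation: V(t)/V₀ = e^(−t/τ) = e^(−4.28/1.511) = 0.05886.
Fraction exhaled = 1 − 0.05886 = 0.9411 → 94.11%.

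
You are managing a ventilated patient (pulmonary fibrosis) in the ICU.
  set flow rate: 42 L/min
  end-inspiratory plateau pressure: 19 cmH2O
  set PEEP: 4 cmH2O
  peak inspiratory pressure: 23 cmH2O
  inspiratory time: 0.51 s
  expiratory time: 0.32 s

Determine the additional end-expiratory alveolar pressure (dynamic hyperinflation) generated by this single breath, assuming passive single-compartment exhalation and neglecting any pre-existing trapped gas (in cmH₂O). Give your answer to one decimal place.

Flow: 42 L/min ÷ 60 = 0.7 L/s.
Vt = flow × Ti = 0.7 L/s × 0.51 s × 1000 mL/L = 357.0 mL.
R = (PIP − Pplat)/V̇ = (23 − 19) / 0.7 = 4.0/0.7 = 5.714 cmH2O·s/L.
C = Vt/(Pplat − PEEP) = 357.0 / (19 − 4) = 357.0/15.0 = 23.8 mL/cmH2O.
τ = R × C = 5.714 × 0.0238 L/cmH2O = 0.136 s.
Fraction remaining = e^(−Te/τ) = e^(−0.32/0.136) = 0.09509; trapped volume = 357.0 × 0.09509 = 33.947 mL.
Additional alveolar pressure from trapping ≈ V_trapped / C = 33.947 / 23.8 = 1.426 cmH2O.

1.4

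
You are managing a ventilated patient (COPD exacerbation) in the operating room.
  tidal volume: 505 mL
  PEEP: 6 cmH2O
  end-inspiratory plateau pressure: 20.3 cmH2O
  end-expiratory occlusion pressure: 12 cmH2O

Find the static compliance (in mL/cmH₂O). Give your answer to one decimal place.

60.8

End-expiratory occlusion gives total PEEP = 12 cmH2O (intrinsic PEEP = 12 − 6 = 6). Use total PEEP for the elastic gradient.
Cstat = Vt / (Pplat − PEEPtotal) = 505 / (20.3 − 12) = 505 / 8.3 = 60.843 mL/cmH2O.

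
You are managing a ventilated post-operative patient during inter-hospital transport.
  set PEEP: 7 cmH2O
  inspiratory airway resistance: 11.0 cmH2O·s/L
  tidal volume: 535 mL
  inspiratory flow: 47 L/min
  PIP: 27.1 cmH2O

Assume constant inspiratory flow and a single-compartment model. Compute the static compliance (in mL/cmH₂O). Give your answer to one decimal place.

Flow: 47 L/min ÷ 60 = 0.7833 L/s.
Equation of motion (constant flow): PIP = Vt/C + R·V̇ + PEEP.
Vt/C = PIP − R·V̇ − PEEP = 27.1 − 11.0×0.7833 − 7 = 27.1 − 8.616 − 7 = 11.484 cmH2O.
C = Vt / 11.484 = 535 / 11.484 = 46.587 mL/cmH2O.

46.6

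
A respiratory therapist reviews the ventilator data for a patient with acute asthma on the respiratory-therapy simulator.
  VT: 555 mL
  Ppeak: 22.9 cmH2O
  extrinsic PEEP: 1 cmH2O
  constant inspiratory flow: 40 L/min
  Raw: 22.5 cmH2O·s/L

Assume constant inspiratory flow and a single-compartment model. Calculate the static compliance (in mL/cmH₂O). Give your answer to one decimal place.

80.4

Flow: 40 L/min ÷ 60 = 0.6667 L/s.
Equation of motion (constant flow): PIP = Vt/C + R·V̇ + PEEP.
Vt/C = PIP − R·V̇ − PEEP = 22.9 − 22.5×0.6667 − 1 = 22.9 − 15.001 − 1 = 6.899 cmH2O.
C = Vt / 6.899 = 555 / 6.899 = 80.446 mL/cmH2O.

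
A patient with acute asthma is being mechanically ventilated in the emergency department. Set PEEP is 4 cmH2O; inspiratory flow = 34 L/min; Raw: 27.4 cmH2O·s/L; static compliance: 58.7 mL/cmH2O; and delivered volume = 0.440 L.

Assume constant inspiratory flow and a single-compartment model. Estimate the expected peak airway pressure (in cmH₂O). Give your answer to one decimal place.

27.0

Flow: 34 L/min ÷ 60 = 0.5667 L/s.
Equation of motion (constant flow): PIP = Vt/C + R·V̇ + PEEP.
PIP = 440/58.7 + 27.4×0.5667 + 4 = 7.496 + 15.528 + 4 = 27.024 cmH2O.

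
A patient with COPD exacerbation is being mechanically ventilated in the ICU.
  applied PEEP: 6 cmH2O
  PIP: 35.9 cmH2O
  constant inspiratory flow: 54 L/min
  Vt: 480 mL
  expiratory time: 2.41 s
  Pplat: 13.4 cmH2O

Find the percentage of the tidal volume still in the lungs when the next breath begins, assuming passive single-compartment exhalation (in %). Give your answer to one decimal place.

22.6

Flow: 54 L/min ÷ 60 = 0.9 L/s.
R = (PIP − Pplat)/V̇ = (35.9 − 13.4) / 0.9 = 22.5/0.9 = 25.0 cmH2O·s/L.
C = Vt/(Pplat − PEEP) = 480.0 / (13.4 − 6) = 480.0/7.4 = 64.865 mL/cmH2O.
τ = R × C = 25.0 × 0.06487 L/cmH2O = 1.622 s.
Fraction remaining at end-expiration = e^(−Te/τ) = e^(−2.41/1.622) = 0.2263 → 22.63%.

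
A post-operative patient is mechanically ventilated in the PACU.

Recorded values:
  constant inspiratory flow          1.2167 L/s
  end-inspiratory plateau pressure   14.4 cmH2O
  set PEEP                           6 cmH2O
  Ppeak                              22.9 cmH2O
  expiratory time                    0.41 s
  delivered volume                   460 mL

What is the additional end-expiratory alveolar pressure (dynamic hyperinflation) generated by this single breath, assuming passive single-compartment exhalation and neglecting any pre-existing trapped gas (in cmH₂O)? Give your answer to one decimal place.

2.9

R = (PIP − Pplat)/V̇ = (22.9 − 14.4) / 1.2167 = 8.5/1.2167 = 6.986 cmH2O·s/L.
C = Vt/(Pplat − PEEP) = 460.0 / (14.4 − 6) = 460.0/8.4 = 54.762 mL/cmH2O.
τ = R × C = 6.986 × 0.05476 L/cmH2O = 0.3826 s.
Fraction remaining = e^(−Te/τ) = e^(−0.41/0.3826) = 0.3425; trapped volume = 460.0 × 0.3425 = 157.55 mL.
Additional alveolar pressure from trapping ≈ V_trapped / C = 157.55 / 54.762 = 2.877 cmH2O.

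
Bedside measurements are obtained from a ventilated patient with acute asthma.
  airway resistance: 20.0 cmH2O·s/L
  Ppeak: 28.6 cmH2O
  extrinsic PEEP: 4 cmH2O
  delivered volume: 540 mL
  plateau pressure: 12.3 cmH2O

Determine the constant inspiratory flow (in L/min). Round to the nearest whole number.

49

flow = (PIP − Pplat) / Raw = (28.6 − 12.3) / 20.0 = 0.815 L/s × 60 = 48.9 L/min.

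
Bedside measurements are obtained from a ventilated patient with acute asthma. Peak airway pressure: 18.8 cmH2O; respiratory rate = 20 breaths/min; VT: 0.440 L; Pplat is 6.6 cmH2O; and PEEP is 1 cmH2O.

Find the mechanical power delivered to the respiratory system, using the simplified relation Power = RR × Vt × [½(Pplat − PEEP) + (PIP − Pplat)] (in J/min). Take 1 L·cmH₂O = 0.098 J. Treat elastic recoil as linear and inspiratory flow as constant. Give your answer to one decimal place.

12.9

Per-breath work = Vt × [½(Pplat−PEEP) + (PIP−Pplat)] = 0.440 × [0.5×5.6 + 12.2] = 0.440 × 15.0 = 6.6 L·cmH2O.
Power = 20 × 6.6 = 132.0 L·cmH2O/min.
× 0.098 J/(L·cmH2O) → 12.936 J/min.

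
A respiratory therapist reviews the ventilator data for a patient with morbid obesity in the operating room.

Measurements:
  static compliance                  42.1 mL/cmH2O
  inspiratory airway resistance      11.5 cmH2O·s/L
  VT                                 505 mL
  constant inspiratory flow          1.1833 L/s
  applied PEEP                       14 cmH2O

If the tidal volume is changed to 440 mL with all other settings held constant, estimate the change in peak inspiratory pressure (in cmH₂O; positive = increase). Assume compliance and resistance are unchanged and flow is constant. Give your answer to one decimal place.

-1.5

PIP = Vt/C + R·V̇ + PEEP (constant-flow equation of motion).
Only the elastic term changes: ΔPIP = ΔVt / C = (440 − 505) / 42.1 = -1.544 cmH2O.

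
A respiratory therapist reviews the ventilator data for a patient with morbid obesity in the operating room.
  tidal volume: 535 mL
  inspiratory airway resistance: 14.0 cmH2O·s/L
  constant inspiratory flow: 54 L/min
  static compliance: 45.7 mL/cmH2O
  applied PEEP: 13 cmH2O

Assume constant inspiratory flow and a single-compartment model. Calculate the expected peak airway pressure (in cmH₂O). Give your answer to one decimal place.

37.3

Flow: 54 L/min ÷ 60 = 0.9 L/s.
Equation of motion (constant flow): PIP = Vt/C + R·V̇ + PEEP.
PIP = 535/45.7 + 14.0×0.9 + 13 = 11.707 + 12.6 + 13 = 37.307 cmH2O.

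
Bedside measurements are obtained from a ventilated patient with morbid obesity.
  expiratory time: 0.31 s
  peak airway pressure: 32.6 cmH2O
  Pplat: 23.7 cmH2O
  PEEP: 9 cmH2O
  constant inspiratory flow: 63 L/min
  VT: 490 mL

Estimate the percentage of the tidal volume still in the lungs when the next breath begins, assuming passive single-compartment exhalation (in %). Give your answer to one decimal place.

33.4

Flow: 63 L/min ÷ 60 = 1.05 L/s.
R = (PIP − Pplat)/V̇ = (32.6 − 23.7) / 1.05 = 8.9/1.05 = 8.476 cmH2O·s/L.
C = Vt/(Pplat − PEEP) = 490.0 / (23.7 − 9) = 490.0/14.7 = 33.333 mL/cmH2O.
τ = R × C = 8.476 × 0.03333 L/cmH2O = 0.2825 s.
Fraction remaining at end-expiration = e^(−Te/τ) = e^(−0.31/0.2825) = 0.3338 → 33.38%.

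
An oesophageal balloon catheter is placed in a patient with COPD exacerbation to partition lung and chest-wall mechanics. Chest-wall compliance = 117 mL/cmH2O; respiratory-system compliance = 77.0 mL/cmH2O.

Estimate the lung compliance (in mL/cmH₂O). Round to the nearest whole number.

225

1/CL = 1/Crs − 1/Ccw.
1/CL = 1/77.0 − 1/117 = 0.00444.
CL = 225.23 mL/cmH2O.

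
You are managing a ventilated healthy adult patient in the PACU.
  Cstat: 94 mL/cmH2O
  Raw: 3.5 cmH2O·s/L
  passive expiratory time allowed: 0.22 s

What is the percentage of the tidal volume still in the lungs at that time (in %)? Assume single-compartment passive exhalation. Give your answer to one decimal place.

51.2

τ = R × C = 3.5 × 94 mL/cmH2O = 3.5 × 0.094 L/cmH2O = 0.329 s.
Passive exhalation: V(t)/V₀ = e^(−t/τ) = e^(−0.22/0.329) = 0.5124.
Fraction remaining = 0.5124 → 51.24%.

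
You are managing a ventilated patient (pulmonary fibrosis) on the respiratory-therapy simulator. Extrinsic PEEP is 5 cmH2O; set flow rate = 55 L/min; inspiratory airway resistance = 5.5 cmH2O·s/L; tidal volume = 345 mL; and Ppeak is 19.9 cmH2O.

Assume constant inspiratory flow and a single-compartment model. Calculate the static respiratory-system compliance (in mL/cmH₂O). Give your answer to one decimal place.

35.0

Flow: 55 L/min ÷ 60 = 0.9167 L/s.
Equation of motion (constant flow): PIP = Vt/C + R·V̇ + PEEP.
Vt/C = PIP − R·V̇ − PEEP = 19.9 − 5.5×0.9167 − 5 = 19.9 − 5.042 − 5 = 9.858 cmH2O.
C = Vt / 9.858 = 345 / 9.858 = 34.997 mL/cmH2O.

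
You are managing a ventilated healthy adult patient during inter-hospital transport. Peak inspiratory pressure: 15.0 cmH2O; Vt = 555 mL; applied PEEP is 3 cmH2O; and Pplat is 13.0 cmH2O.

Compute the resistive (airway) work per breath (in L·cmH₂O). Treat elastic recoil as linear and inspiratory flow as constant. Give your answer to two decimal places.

With constant inspiratory flow the resistive pressure is constant at PIP − Pplat = 15.0 − 13.0 = 2.0 cmH2O, so resistive work = 2.0 × 0.555 = 1.11 L·cmH2O.

1.11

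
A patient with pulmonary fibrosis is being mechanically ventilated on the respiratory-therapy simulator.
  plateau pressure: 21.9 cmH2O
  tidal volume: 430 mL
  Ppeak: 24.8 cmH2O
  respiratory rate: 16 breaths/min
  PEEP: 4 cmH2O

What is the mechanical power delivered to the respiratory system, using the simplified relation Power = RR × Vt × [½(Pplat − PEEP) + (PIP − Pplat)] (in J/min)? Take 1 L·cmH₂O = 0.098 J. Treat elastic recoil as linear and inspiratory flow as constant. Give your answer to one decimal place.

8.0

Per-breath work = Vt × [½(Pplat−PEEP) + (PIP−Pplat)] = 0.430 × [0.5×17.9 + 2.9] = 0.430 × 11.85 = 5.096 L·cmH2O.
Power = 16 × 5.096 = 81.536 L·cmH2O/min.
× 0.098 J/(L·cmH2O) → 7.991 J/min.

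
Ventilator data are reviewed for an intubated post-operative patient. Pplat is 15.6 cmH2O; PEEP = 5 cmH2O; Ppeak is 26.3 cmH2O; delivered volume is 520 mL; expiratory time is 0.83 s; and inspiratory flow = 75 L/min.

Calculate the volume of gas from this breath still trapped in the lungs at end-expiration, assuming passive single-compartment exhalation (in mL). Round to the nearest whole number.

Flow: 75 L/min ÷ 60 = 1.25 L/s.
R = (PIP − Pplat)/V̇ = (26.3 − 15.6) / 1.25 = 10.7/1.25 = 8.56 cmH2O·s/L.
C = Vt/(Pplat − PEEP) = 520.0 / (15.6 − 5) = 520.0/10.6 = 49.057 mL/cmH2O.
τ = R × C = 8.56 × 0.04906 L/cmH2O = 0.42 s.
Fraction remaining = e^(−Te/τ) = e^(−0.83/0.42) = 0.1386.
Trapped volume = 520.0 × 0.1386 = 72.072 mL.

72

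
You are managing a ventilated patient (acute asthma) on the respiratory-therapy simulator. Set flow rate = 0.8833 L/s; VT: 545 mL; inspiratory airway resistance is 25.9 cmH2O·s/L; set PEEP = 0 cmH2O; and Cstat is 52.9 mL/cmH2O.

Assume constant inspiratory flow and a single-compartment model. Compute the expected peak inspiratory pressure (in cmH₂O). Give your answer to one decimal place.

33.2

Equation of motion (constant flow): PIP = Vt/C + R·V̇ + PEEP.
PIP = 545/52.9 + 25.9×0.8833 + 0 = 10.302 + 22.877 + 0 = 33.179 cmH2O.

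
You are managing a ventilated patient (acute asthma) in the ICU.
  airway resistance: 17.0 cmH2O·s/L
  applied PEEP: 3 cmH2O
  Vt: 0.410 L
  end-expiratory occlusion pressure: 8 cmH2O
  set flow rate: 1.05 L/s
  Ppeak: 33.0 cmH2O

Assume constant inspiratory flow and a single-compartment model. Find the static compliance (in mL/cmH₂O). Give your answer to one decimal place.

Total PEEP = 8 cmH2O (set 3 + intrinsic 5); this is the baseline alveolar pressure.
Equation of motion (constant flow): PIP = Vt/C + R·V̇ + PEEP.
Vt/C = PIP − R·V̇ − PEEP = 33.0 − 17.0×1.05 − 8 = 33.0 − 17.85 − 8 = 7.15 cmH2O.
C = Vt / 7.15 = 410 / 7.15 = 57.343 mL/cmH2O.

57.3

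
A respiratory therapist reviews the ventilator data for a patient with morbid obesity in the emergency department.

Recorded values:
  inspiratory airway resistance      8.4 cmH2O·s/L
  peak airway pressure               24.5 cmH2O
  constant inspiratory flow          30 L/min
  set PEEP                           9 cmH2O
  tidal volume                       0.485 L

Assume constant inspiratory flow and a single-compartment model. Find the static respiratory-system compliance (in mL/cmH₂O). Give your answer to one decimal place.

42.9

Flow: 30 L/min ÷ 60 = 0.5 L/s.
Equation of motion (constant flow): PIP = Vt/C + R·V̇ + PEEP.
Vt/C = PIP − R·V̇ − PEEP = 24.5 − 8.4×0.5 − 9 = 24.5 − 4.2 − 9 = 11.3 cmH2O.
C = Vt / 11.3 = 485 / 11.3 = 42.92 mL/cmH2O.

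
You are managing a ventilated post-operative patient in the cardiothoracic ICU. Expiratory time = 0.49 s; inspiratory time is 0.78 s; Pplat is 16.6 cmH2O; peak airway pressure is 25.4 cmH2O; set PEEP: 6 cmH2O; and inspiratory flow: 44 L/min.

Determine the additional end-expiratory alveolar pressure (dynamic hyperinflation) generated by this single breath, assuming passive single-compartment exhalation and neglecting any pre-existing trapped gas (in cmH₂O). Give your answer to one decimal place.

Flow: 44 L/min ÷ 60 = 0.7333 L/s.
Vt = flow × Ti = 0.7333 L/s × 0.78 s × 1000 mL/L = 571.97 mL.
R = (PIP − Pplat)/V̇ = (25.4 − 16.6) / 0.7333 = 8.8/0.7333 = 12.001 cmH2O·s/L.
C = Vt/(Pplat − PEEP) = 571.97 / (16.6 − 6) = 571.97/10.6 = 53.959 mL/cmH2O.
τ = R × C = 12.001 × 0.05396 L/cmH2O = 0.6476 s.
Fraction remaining = e^(−Te/τ) = e^(−0.49/0.6476) = 0.4692; trapped volume = 571.97 × 0.4692 = 268.37 mL.
Additional alveolar pressure from trapping ≈ V_trapped / C = 268.37 / 53.959 = 4.974 cmH2O.

5.0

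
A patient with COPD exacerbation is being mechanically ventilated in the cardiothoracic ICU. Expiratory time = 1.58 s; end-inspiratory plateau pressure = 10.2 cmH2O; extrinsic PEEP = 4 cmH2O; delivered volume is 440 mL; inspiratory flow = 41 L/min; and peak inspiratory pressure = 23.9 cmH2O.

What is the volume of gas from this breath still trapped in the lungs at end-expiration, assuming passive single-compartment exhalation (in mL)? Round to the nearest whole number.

145

Flow: 41 L/min ÷ 60 = 0.6833 L/s.
R = (PIP − Pplat)/V̇ = (23.9 − 10.2) / 0.6833 = 13.7/0.6833 = 20.05 cmH2O·s/L.
C = Vt/(Pplat − PEEP) = 440.0 / (10.2 − 4) = 440.0/6.2 = 70.968 mL/cmH2O.
τ = R × C = 20.05 × 0.07097 L/cmH2O = 1.423 s.
Fraction remaining = e^(−Te/τ) = e^(−1.58/1.423) = 0.3295.
Trapped volume = 440.0 × 0.3295 = 144.98 mL.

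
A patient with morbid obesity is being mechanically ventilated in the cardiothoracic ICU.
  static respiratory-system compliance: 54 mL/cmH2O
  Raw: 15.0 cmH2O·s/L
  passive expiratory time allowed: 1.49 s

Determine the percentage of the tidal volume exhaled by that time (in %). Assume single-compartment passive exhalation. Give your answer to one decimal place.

84.1

τ = R × C = 15.0 × 54 mL/cmH2O = 15.0 × 0.054 L/cmH2O = 0.81 s.
Passive exhalation: V(t)/V₀ = e^(−t/τ) = e^(−1.49/0.81) = 0.1589.
Fraction exhaled = 1 − 0.1589 = 0.8411 → 84.11%.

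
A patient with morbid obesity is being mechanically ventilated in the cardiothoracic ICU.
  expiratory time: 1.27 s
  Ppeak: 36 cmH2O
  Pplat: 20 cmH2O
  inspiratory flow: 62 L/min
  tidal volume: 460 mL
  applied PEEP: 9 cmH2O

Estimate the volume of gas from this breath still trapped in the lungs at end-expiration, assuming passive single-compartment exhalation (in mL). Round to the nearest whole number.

Flow: 62 L/min ÷ 60 = 1.0333 L/s.
R = (PIP − Pplat)/V̇ = (36 − 20) / 1.0333 = 16.0/1.0333 = 15.484 cmH2O·s/L.
C = Vt/(Pplat − PEEP) = 460.0 / (20 − 9) = 460.0/11.0 = 41.818 mL/cmH2O.
τ = R × C = 15.484 × 0.04182 L/cmH2O = 0.6475 s.
Fraction remaining = e^(−Te/τ) = e^(−1.27/0.6475) = 0.1407.
Trapped volume = 460.0 × 0.1407 = 64.722 mL.

65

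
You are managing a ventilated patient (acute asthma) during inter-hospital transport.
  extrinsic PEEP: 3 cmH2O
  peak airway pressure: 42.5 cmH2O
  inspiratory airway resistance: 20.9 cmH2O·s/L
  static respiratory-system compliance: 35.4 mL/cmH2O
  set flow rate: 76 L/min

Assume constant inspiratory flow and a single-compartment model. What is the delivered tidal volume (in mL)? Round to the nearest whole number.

461

Flow: 76 L/min ÷ 60 = 1.2667 L/s.
Equation of motion (constant flow): PIP = Vt/C + R·V̇ + PEEP.
Vt/C = PIP − R·V̇ − PEEP = 42.5 − 26.474 − 3 = 13.026 cmH2O.
Vt = C × 13.026 = 35.4 × 13.026 = 461.12 mL.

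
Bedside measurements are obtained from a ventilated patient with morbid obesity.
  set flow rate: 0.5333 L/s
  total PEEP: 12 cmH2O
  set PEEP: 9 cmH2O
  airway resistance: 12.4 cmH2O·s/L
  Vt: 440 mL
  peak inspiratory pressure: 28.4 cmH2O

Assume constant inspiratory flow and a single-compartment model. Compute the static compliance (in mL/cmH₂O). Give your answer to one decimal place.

Total PEEP = 12 cmH2O (set 9 + intrinsic 3); this is the baseline alveolar pressure.
Equation of motion (constant flow): PIP = Vt/C + R·V̇ + PEEP.
Vt/C = PIP − R·V̇ − PEEP = 28.4 − 12.4×0.5333 − 12 = 28.4 − 6.613 − 12 = 9.787 cmH2O.
C = Vt / 9.787 = 440 / 9.787 = 44.958 mL/cmH2O.

45.0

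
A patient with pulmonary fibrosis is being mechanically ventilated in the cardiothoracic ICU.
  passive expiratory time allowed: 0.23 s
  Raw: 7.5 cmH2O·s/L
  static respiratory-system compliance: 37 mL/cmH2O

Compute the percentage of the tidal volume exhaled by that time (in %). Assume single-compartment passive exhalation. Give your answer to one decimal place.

56.3

τ = R × C = 7.5 × 37 mL/cmH2O = 7.5 × 0.037 L/cmH2O = 0.2775 s.
Passive exhalation: V(t)/V₀ = e^(−t/τ) = e^(−0.23/0.2775) = 0.4366.
Fraction exhaled = 1 − 0.4366 = 0.5634 → 56.34%.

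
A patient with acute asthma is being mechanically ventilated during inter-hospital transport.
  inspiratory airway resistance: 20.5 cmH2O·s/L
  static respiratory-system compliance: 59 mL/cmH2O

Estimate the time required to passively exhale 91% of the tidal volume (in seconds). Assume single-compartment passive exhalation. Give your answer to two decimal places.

τ = R × C = 20.5 × 59 mL/cmH2O = 20.5 × 0.059 L/cmH2O = 1.21 s.
Exhaled fraction f = 1 − e^(−t/τ) → t = −τ·ln(1 − f) = −1.21·ln(0.09) = 2.914 s.

2.91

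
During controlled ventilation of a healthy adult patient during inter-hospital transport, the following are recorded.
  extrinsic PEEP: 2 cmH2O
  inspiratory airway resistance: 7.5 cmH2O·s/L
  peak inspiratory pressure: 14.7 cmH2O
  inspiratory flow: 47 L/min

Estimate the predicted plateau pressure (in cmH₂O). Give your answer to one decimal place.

Flow: 47 L/min ÷ 60 = 0.7833 L/s.
Pplat = PIP − Raw × flow = 14.7 − 7.5 × 0.7833 = 14.7 − 5.875 = 8.825 cmH2O.

8.8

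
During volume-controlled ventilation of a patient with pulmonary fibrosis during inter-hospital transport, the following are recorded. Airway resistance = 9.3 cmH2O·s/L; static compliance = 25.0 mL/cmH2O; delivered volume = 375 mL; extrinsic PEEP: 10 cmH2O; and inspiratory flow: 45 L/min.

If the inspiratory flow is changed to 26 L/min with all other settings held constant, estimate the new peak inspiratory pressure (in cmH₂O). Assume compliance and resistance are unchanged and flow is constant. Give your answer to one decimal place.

Flow: 45 L/min ÷ 60 = 0.75 L/s.
New flow: 26 L/min ÷ 60 = 0.4333 L/s.
PIP = Vt/C + R·V̇ + PEEP (constant-flow equation of motion).
Only the resistive term changes: ΔPIP = R × ΔV̇ = 9.3 × (0.4333 − 0.75) = 9.3 × -0.3167 = -2.945 cmH2O.
Original PIP = 375/25.0 + 9.3×0.75 + 10 = 31.975 cmH2O; new PIP = 31.975 + (-2.945) = 29.03 cmH2O.

29.0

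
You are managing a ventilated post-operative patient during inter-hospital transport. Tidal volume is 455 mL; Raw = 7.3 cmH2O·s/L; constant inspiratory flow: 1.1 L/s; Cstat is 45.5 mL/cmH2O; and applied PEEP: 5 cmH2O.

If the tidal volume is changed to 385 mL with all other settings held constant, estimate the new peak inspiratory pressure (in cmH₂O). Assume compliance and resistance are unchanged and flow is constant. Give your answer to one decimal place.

PIP = Vt/C + R·V̇ + PEEP (constant-flow equation of motion).
Only the elastic term changes: ΔPIP = ΔVt / C = (385 − 455) / 45.5 = -1.538 cmH2O.
Original PIP = 455/45.5 + 7.3×1.1 + 5 = 23.03 cmH2O; new PIP = 23.03 + (-1.538) = 21.492 cmH2O.

21.5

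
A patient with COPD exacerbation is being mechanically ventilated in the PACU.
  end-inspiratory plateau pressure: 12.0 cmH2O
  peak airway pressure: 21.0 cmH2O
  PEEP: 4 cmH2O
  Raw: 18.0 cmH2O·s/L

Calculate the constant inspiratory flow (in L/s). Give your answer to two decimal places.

flow = (PIP − Pplat) / Raw = 9.0 / 18.0 = 0.5 L/s.

0.50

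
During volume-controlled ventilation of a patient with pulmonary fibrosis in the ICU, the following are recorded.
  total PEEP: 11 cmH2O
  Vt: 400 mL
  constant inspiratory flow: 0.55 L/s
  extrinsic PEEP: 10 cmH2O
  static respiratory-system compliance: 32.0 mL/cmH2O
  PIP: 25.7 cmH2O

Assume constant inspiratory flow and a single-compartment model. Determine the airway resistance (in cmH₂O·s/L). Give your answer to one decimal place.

Total PEEP = 11 cmH2O (set 10 + intrinsic 1); this is the baseline alveolar pressure.
Equation of motion (constant flow): PIP = Vt/C + R·V̇ + PEEP.
R·V̇ = PIP − Vt/C − PEEP = 25.7 − 400/32.0 − 11 = 25.7 − 12.5 − 11 = 2.2 cmH2O.
R = 2.2 / 0.55 = 4.0 cmH2O·s/L.

4.0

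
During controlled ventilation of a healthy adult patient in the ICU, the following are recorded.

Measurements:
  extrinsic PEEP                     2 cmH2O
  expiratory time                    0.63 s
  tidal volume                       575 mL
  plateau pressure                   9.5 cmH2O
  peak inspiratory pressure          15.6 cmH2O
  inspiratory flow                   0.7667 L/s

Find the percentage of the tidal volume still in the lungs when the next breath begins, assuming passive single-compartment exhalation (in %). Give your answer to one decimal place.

35.6

R = (PIP − Pplat)/V̇ = (15.6 − 9.5) / 0.7667 = 6.1/0.7667 = 7.956 cmH2O·s/L.
C = Vt/(Pplat − PEEP) = 575.0 / (9.5 − 2) = 575.0/7.5 = 76.667 mL/cmH2O.
τ = R × C = 7.956 × 0.07667 L/cmH2O = 0.61 s.
Fraction remaining at end-expiration = e^(−Te/τ) = e^(−0.63/0.61) = 0.356 → 35.6%.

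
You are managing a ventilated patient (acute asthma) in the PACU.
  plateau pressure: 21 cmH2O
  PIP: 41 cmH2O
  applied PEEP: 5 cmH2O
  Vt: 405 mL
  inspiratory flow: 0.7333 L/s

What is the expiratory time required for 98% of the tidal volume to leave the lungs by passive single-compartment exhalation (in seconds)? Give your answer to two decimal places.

R = (PIP − Pplat)/V̇ = (41 − 21) / 0.7333 = 20.0/0.7333 = 27.274 cmH2O·s/L.
C = Vt/(Pplat − PEEP) = 405.0 / (21 − 5) = 405.0/16.0 = 25.313 mL/cmH2O.
τ = R × C = 27.274 × 0.02531 L/cmH2O = 0.6903 s.
t = −τ·ln(1 − 0.98) = −0.6903·ln(0.02) = 2.7 s.

2.70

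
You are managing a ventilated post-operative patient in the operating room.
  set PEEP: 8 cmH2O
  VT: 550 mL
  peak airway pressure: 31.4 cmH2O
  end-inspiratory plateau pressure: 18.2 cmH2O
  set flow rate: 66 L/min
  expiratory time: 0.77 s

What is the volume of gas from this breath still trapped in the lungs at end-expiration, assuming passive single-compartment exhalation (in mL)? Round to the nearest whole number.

Flow: 66 L/min ÷ 60 = 1.1 L/s.
R = (PIP − Pplat)/V̇ = (31.4 − 18.2) / 1.1 = 13.2/1.1 = 12.0 cmH2O·s/L.
C = Vt/(Pplat − PEEP) = 550.0 / (18.2 − 8) = 550.0/10.2 = 53.922 mL/cmH2O.
τ = R × C = 12.0 × 0.05392 L/cmH2O = 0.647 s.
Fraction remaining = e^(−Te/τ) = e^(−0.77/0.647) = 0.3042.
Trapped volume = 550.0 × 0.3042 = 167.31 mL.

167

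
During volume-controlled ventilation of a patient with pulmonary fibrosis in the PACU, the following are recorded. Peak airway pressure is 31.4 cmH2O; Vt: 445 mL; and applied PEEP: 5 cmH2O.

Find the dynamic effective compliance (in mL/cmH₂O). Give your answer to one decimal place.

Dynamic compliance = Vt / (PIP − PEEP) = 445 / (31.4 − 5) = 445 / 26.4 = 16.856 mL/cmH2O.

16.9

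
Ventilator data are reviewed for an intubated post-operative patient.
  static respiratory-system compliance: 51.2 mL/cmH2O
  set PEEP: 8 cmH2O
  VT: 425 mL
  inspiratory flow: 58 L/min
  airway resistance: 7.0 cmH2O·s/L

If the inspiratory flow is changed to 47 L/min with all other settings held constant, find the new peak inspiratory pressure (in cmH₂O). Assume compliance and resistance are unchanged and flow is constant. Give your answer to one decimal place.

21.8

Flow: 58 L/min ÷ 60 = 0.9667 L/s.
New flow: 47 L/min ÷ 60 = 0.7833 L/s.
PIP = Vt/C + R·V̇ + PEEP (constant-flow equation of motion).
Only the resistive term changes: ΔPIP = R × ΔV̇ = 7.0 × (0.7833 − 0.9667) = 7.0 × -0.1834 = -1.284 cmH2O.
Original PIP = 425/51.2 + 7.0×0.9667 + 8 = 23.068 cmH2O; new PIP = 23.068 + (-1.284) = 21.784 cmH2O.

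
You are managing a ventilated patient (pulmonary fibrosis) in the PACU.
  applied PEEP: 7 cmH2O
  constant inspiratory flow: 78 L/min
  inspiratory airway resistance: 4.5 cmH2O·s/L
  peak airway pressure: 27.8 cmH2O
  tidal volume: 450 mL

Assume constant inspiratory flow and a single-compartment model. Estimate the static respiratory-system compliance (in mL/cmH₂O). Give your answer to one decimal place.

Flow: 78 L/min ÷ 60 = 1.3 L/s.
Equation of motion (constant flow): PIP = Vt/C + R·V̇ + PEEP.
Vt/C = PIP − R·V̇ − PEEP = 27.8 − 4.5×1.3 − 7 = 27.8 − 5.85 − 7 = 14.95 cmH2O.
C = Vt / 14.95 = 450 / 14.95 = 30.1 mL/cmH2O.

30.1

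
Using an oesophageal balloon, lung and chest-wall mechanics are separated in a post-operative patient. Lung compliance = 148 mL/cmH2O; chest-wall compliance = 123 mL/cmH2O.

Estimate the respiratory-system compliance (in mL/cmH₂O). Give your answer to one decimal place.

67.2

Lung and chest wall are elastances in series: 1/Crs = 1/CL + 1/Ccw.
1/Crs = 1/148 + 1/123 = 0.01489.
Crs = 67.159 mL/cmH2O.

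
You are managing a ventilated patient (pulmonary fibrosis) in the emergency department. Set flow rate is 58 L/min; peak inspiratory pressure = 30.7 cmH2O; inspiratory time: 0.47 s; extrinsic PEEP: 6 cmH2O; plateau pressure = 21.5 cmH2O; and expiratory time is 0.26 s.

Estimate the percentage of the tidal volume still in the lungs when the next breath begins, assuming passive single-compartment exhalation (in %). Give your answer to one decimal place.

Flow: 58 L/min ÷ 60 = 0.9667 L/s.
Vt = flow × Ti = 0.9667 L/s × 0.47 s × 1000 mL/L = 454.35 mL.
R = (PIP − Pplat)/V̇ = (30.7 − 21.5) / 0.9667 = 9.2/0.9667 = 9.517 cmH2O·s/L.
C = Vt/(Pplat − PEEP) = 454.35 / (21.5 − 6) = 454.35/15.5 = 29.313 mL/cmH2O.
τ = R × C = 9.517 × 0.02931 L/cmH2O = 0.2789 s.
Fraction remaining at end-expiration = e^(−Te/τ) = e^(−0.26/0.2789) = 0.3937 → 39.37%.

39.4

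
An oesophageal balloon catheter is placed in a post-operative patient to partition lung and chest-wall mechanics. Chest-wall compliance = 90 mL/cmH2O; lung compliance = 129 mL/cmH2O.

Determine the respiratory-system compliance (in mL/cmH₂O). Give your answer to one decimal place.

Lung and chest wall are elastances in series: 1/Crs = 1/CL + 1/Ccw.
1/Crs = 1/129 + 1/90 = 0.01886.
Crs = 53.022 mL/cmH2O.

53.0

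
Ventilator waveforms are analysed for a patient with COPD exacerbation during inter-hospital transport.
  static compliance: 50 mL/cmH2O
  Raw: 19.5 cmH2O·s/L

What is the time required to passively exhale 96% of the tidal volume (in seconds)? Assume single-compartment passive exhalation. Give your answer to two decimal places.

3.14

τ = R × C = 19.5 × 50 mL/cmH2O = 19.5 × 0.050 L/cmH2O = 0.975 s.
Exhaled fraction f = 1 − e^(−t/τ) → t = −τ·ln(1 − f) = −0.975·ln(0.04) = 3.138 s.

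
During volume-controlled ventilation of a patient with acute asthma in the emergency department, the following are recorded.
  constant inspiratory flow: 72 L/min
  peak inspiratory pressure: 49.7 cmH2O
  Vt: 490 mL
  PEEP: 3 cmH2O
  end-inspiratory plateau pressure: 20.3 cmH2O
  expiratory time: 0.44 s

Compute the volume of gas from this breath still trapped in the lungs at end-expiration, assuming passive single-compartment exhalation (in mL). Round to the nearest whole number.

Flow: 72 L/min ÷ 60 = 1.2 L/s.
R = (PIP − Pplat)/V̇ = (49.7 − 20.3) / 1.2 = 29.4/1.2 = 24.5 cmH2O·s/L.
C = Vt/(Pplat − PEEP) = 490.0 / (20.3 − 3) = 490.0/17.3 = 28.324 mL/cmH2O.
τ = R × C = 24.5 × 0.02832 L/cmH2O = 0.6938 s.
Fraction remaining = e^(−Te/τ) = e^(−0.44/0.6938) = 0.5304.
Trapped volume = 490.0 × 0.5304 = 259.9 mL.

260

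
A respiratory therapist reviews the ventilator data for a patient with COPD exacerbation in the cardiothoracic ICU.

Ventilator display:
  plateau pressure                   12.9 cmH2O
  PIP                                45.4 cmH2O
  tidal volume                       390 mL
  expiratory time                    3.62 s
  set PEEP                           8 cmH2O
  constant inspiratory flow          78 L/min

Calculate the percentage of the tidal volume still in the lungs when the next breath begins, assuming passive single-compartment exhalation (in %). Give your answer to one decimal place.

16.2

Flow: 78 L/min ÷ 60 = 1.3 L/s.
R = (PIP − Pplat)/V̇ = (45.4 − 12.9) / 1.3 = 32.5/1.3 = 25.0 cmH2O·s/L.
C = Vt/(Pplat − PEEP) = 390.0 / (12.9 − 8) = 390.0/4.9 = 79.592 mL/cmH2O.
τ = R × C = 25.0 × 0.07959 L/cmH2O = 1.99 s.
Fraction remaining at end-expiration = e^(−Te/τ) = e^(−3.62/1.99) = 0.1622 → 16.22%.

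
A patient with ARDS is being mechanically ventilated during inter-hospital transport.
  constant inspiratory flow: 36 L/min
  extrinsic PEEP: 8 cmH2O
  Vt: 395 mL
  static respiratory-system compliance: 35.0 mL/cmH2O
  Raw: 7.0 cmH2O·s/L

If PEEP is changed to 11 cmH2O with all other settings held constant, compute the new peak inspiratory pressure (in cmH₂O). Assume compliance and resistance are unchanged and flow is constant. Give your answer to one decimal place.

Flow: 36 L/min ÷ 60 = 0.6 L/s.
PIP = Vt/C + R·V̇ + PEEP (constant-flow equation of motion).
Only the baseline term changes: ΔPIP = ΔPEEP = 11 − 8 = 3.0 cmH2O.
Original PIP = 395/35.0 + 7.0×0.6 + 8 = 23.486 cmH2O; new PIP = 23.486 + (3.0) = 26.486 cmH2O.

26.5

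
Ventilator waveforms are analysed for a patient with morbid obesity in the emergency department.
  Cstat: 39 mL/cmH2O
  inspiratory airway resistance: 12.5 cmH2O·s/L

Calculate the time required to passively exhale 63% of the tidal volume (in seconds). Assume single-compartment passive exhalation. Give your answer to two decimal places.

0.48

τ = R × C = 12.5 × 39 mL/cmH2O = 12.5 × 0.039 L/cmH2O = 0.4875 s.
Exhaled fraction f = 1 − e^(−t/τ) → t = −τ·ln(1 − f) = −0.4875·ln(0.37) = 0.4847 s.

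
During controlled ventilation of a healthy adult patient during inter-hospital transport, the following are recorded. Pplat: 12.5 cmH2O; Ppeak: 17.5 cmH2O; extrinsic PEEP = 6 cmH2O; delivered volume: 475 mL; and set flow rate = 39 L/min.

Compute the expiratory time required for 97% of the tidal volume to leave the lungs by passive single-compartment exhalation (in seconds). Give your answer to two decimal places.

Flow: 39 L/min ÷ 60 = 0.65 L/s.
R = (PIP − Pplat)/V̇ = (17.5 − 12.5) / 0.65 = 5.0/0.65 = 7.692 cmH2O·s/L.
C = Vt/(Pplat − PEEP) = 475.0 / (12.5 − 6) = 475.0/6.5 = 73.077 mL/cmH2O.
τ = R × C = 7.692 × 0.07308 L/cmH2O = 0.5621 s.
t = −τ·ln(1 − 0.97) = −0.5621·ln(0.03) = 1.971 s.

1.97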